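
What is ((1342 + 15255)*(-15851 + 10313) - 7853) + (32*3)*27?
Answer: -91919447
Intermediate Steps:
((1342 + 15255)*(-15851 + 10313) - 7853) + (32*3)*27 = (16597*(-5538) - 7853) + 96*27 = (-91914186 - 7853) + 2592 = -91922039 + 2592 = -91919447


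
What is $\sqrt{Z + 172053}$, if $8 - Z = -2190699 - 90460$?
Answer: $6 \sqrt{68145} \approx 1566.3$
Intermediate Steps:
$Z = 2281167$ ($Z = 8 - \left(-2190699 - 90460\right) = 8 - -2281159 = 8 + 2281159 = 2281167$)
$\sqrt{Z + 172053} = \sqrt{2281167 + 172053} = \sqrt{2453220} = 6 \sqrt{68145}$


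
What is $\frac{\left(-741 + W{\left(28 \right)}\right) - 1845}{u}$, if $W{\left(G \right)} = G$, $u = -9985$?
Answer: $\frac{2558}{9985} \approx 0.25618$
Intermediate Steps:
$\frac{\left(-741 + W{\left(28 \right)}\right) - 1845}{u} = \frac{\left(-741 + 28\right) - 1845}{-9985} = \left(-713 - 1845\right) \left(- \frac{1}{9985}\right) = \left(-2558\right) \left(- \frac{1}{9985}\right) = \frac{2558}{9985}$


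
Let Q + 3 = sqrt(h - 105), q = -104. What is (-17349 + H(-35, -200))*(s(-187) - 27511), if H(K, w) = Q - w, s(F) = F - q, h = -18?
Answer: 473292288 - 27594*I*sqrt(123) ≈ 4.7329e+8 - 3.0603e+5*I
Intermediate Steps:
Q = -3 + I*sqrt(123) (Q = -3 + sqrt(-18 - 105) = -3 + sqrt(-123) = -3 + I*sqrt(123) ≈ -3.0 + 11.091*I)
s(F) = 104 + F (s(F) = F - 1*(-104) = F + 104 = 104 + F)
H(K, w) = -3 - w + I*sqrt(123) (H(K, w) = (-3 + I*sqrt(123)) - w = -3 - w + I*sqrt(123))
(-17349 + H(-35, -200))*(s(-187) - 27511) = (-17349 + (-3 - 1*(-200) + I*sqrt(123)))*((104 - 187) - 27511) = (-17349 + (-3 + 200 + I*sqrt(123)))*(-83 - 27511) = (-17349 + (197 + I*sqrt(123)))*(-27594) = (-17152 + I*sqrt(123))*(-27594) = 473292288 - 27594*I*sqrt(123)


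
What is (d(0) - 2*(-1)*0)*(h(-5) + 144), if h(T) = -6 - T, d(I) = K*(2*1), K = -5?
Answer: -1430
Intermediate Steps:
d(I) = -10
(d(0) - 2*(-1)*0)*(h(-5) + 144) = (-10 - 2*(-1)*0)*((-6 - 1*(-5)) + 144) = (-10 + 2*0)*((-6 + 5) + 144) = (-10 + 0)*(-1 + 144) = -10*143 = -1430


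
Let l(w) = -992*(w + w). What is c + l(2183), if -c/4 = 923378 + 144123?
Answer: -8601076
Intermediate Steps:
l(w) = -1984*w
c = -4270004 (c = -4*(923378 + 144123) = -4*1067501 = -4270004)
c + l(2183) = -4270004 - 1984*2183 = -4270004 - 4331072 = -8601076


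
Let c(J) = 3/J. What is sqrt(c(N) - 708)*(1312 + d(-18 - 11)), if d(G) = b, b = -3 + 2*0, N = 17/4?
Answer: 462*I*sqrt(5678) ≈ 34813.0*I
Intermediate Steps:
N = 17/4 (N = 17*(1/4) = 17/4 ≈ 4.2500)
b = -3 (b = -3 + 0 = -3)
d(G) = -3
sqrt(c(N) - 708)*(1312 + d(-18 - 11)) = sqrt(3/(17/4) - 708)*(1312 - 3) = sqrt(3*(4/17) - 708)*1309 = sqrt(12/17 - 708)*1309 = sqrt(-12024/17)*1309 = (6*I*sqrt(5678)/17)*1309 = 462*I*sqrt(5678)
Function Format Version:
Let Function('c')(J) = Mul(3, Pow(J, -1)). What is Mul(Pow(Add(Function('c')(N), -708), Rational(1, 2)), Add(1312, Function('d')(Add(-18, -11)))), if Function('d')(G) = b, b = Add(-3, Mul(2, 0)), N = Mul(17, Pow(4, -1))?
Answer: Mul(462, I, Pow(5678, Rational(1, 2))) ≈ Mul(34813., I)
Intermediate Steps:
N = Rational(17, 4) (N = Mul(17, Rational(1, 4)) = Rational(17, 4) ≈ 4.2500)
b = -3 (b = Add(-3, 0) = -3)
Function('d')(G) = -3
Mul(Pow(Add(Function('c')(N), -708), Rational(1, 2)), Add(1312, Function('d')(Add(-18, -11)))) = Mul(Pow(Add(Mul(3, Pow(Rational(17, 4), -1)), -708), Rational(1, 2)), Add(1312, -3)) = Mul(Pow(Add(Mul(3, Rational(4, 17)), -708), Rational(1, 2)), 1309) = Mul(Pow(Add(Rational(12, 17), -708), Rational(1, 2)), 1309) = Mul(Pow(Rational(-12024, 17), Rational(1, 2)), 1309) = Mul(Mul(Rational(6, 17), I, Pow(5678, Rational(1, 2))), 1309) = Mul(462, I, Pow(5678, Rational(1, 2)))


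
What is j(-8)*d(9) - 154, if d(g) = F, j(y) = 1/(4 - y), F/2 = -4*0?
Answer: -154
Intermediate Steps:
F = 0 (F = 2*(-4*0) = 2*0 = 0)
d(g) = 0
j(-8)*d(9) - 154 = -1/(-4 - 8)*0 - 154 = -1/(-12)*0 - 154 = -1*(-1/12)*0 - 154 = (1/12)*0 - 154 = 0 - 154 = -154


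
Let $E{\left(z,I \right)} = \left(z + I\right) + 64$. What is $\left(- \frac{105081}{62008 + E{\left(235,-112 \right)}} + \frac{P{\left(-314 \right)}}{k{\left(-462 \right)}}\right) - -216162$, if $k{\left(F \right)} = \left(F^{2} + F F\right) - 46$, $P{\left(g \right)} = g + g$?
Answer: $\frac{2869251220992059}{13273719095} \approx 2.1616 \cdot 10^{5}$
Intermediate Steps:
$P{\left(g \right)} = 2 g$
$E{\left(z,I \right)} = 64 + I + z$ ($E{\left(z,I \right)} = \left(I + z\right) + 64 = 64 + I + z$)
$k{\left(F \right)} = -46 + 2 F^{2}$ ($k{\left(F \right)} = \left(F^{2} + F^{2}\right) - 46 = 2 F^{2} - 46 = -46 + 2 F^{2}$)
$\left(- \frac{105081}{62008 + E{\left(235,-112 \right)}} + \frac{P{\left(-314 \right)}}{k{\left(-462 \right)}}\right) - -216162 = \left(- \frac{105081}{62008 + \left(64 - 112 + 235\right)} + \frac{2 \left(-314\right)}{-46 + 2 \left(-462\right)^{2}}\right) - -216162 = \left(- \frac{105081}{62008 + 187} - \frac{628}{-46 + 2 \cdot 213444}\right) + 216162 = \left(- \frac{105081}{62195} - \frac{628}{-46 + 426888}\right) + 216162 = \left(\left(-105081\right) \frac{1}{62195} - \frac{628}{426842}\right) + 216162 = \left(- \frac{105081}{62195} - \frac{314}{213421}\right) + 216162 = - \frac{22446021331}{13273719095} + 216162 = \frac{2869251220992059}{13273719095}$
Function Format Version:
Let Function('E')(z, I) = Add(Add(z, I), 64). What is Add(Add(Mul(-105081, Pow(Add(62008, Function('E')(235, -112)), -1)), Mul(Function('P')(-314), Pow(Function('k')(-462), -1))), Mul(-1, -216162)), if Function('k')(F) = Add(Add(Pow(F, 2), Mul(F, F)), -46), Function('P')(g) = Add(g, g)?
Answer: Rational(2869251220992059, 13273719095) ≈ 2.1616e+5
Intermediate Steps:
Function('P')(g) = Mul(2, g)
Function('E')(z, I) = Add(64, I, z) (Function('E')(z, I) = Add(Add(I, z), 64) = Add(64, I, z))
Function('k')(F) = Add(-46, Mul(2, Pow(F, 2))) (Function('k')(F) = Add(Add(Pow(F, 2), Pow(F, 2)), -46) = Add(Mul(2, Pow(F, 2)), -46) = Add(-46, Mul(2, Pow(F, 2))))
Add(Add(Mul(-105081, Pow(Add(62008, Function('E')(235, -112)), -1)), Mul(Function('P')(-314), Pow(Function('k')(-462), -1))), Mul(-1, -216162)) = Add(Add(Mul(-105081, Pow(Add(62008, Add(64, -112, 235)), -1)), Mul(Mul(2, -314), Pow(Add(-46, Mul(2, Pow(-462, 2))), -1))), Mul(-1, -216162)) = Add(Add(Mul(-105081, Pow(Add(62008, 187), -1)), Mul(-628, Pow(Add(-46, Mul(2, 213444)), -1))), 216162) = Add(Add(Mul(-105081, Pow(62195, -1)), Mul(-628, Pow(Add(-46, 426888), -1))), 216162) = Add(Add(Mul(-105081, Rational(1, 62195)), Mul(-628, Pow(426842, -1))), 216162) = Add(Add(Rational(-105081, 62195), Mul(-628, Rational(1, 426842))), 216162) = Add(Add(Rational(-105081, 62195), Rational(-314, 213421)), 216162) = Add(Rational(-22446021331, 13273719095), 216162) = Rational(2869251220992059, 13273719095)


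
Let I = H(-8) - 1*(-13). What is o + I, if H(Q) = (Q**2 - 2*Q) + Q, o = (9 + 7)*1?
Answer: 101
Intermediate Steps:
o = 16 (o = 16*1 = 16)
H(Q) = Q**2 - Q
I = 85 (I = -8*(-1 - 8) - 1*(-13) = -8*(-9) + 13 = 72 + 13 = 85)
o + I = 16 + 85 = 101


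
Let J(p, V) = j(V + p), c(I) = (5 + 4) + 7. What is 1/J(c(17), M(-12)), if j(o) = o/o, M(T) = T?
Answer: 1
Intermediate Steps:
c(I) = 16 (c(I) = 9 + 7 = 16)
j(o) = 1
J(p, V) = 1
1/J(c(17), M(-12)) = 1/1 = 1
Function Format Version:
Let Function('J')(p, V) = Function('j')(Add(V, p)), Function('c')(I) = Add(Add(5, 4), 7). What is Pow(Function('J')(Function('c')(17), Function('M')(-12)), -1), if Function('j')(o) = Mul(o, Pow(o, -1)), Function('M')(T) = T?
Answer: 1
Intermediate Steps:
Function('c')(I) = 16 (Function('c')(I) = Add(9, 7) = 16)
Function('j')(o) = 1
Function('J')(p, V) = 1
Pow(Function('J')(Function('c')(17), Function('M')(-12)), -1) = Pow(1, -1) = 1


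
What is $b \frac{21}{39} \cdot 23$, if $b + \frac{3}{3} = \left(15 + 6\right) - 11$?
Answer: $\frac{1449}{13} \approx 111.46$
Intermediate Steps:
$b = 9$ ($b = -1 + \left(\left(15 + 6\right) - 11\right) = -1 + \left(21 - 11\right) = -1 + 10 = 9$)
$b \frac{21}{39} \cdot 23 = 9 \cdot \frac{21}{39} \cdot 23 = 9 \cdot 21 \cdot \frac{1}{39} \cdot 23 = 9 \cdot \frac{7}{13} \cdot 23 = \frac{63}{13} \cdot 23 = \frac{1449}{13}$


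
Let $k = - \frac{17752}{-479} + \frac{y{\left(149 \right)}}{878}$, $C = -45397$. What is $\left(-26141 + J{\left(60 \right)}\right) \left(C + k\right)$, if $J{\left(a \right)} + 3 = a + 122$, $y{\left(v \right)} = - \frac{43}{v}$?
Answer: $\frac{36897497927440659}{31331869} \approx 1.1776 \cdot 10^{9}$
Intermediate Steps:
$J{\left(a \right)} = 119 + a$ ($J{\left(a \right)} = -3 + \left(a + 122\right) = -3 + \left(122 + a\right) = 119 + a$)
$k = \frac{2322331547}{62663738}$ ($k = - \frac{17752}{-479} + \frac{\left(-43\right) \frac{1}{149}}{878} = \left(-17752\right) \left(- \frac{1}{479}\right) + \left(-43\right) \frac{1}{149} \cdot \frac{1}{878} = \frac{17752}{479} - \frac{43}{130822} = \frac{2322331547}{62663738} \approx 37.06$)
$\left(-26141 + J{\left(60 \right)}\right) \left(C + k\right) = \left(-26141 + \left(119 + 60\right)\right) \left(-45397 + \frac{2322331547}{62663738}\right) = \left(-26141 + 179\right) \left(- \frac{2842423382439}{62663738}\right) = \left(-25962\right) \left(- \frac{2842423382439}{62663738}\right) = \frac{36897497927440659}{31331869}$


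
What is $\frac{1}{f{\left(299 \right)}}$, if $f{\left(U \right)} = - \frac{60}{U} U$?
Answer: $- \frac{1}{60} \approx -0.016667$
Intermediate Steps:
$f{\left(U \right)} = -60$
$\frac{1}{f{\left(299 \right)}} = \frac{1}{-60} = - \frac{1}{60}$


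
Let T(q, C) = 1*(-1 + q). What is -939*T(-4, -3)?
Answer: 4695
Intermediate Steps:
T(q, C) = -1 + q
-939*T(-4, -3) = -939*(-1 - 4) = -939*(-5) = 4695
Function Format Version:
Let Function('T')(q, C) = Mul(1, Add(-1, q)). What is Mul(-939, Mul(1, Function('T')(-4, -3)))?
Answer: 4695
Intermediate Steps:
Function('T')(q, C) = Add(-1, q)
Mul(-939, Mul(1, Function('T')(-4, -3))) = Mul(-939, Mul(1, Add(-1, -4))) = Mul(-939, Mul(1, -5)) = Mul(-939, -5) = 4695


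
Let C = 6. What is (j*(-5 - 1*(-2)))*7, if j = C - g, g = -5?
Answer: -231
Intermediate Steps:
j = 11 (j = 6 - 1*(-5) = 6 + 5 = 11)
(j*(-5 - 1*(-2)))*7 = (11*(-5 - 1*(-2)))*7 = (11*(-5 + 2))*7 = (11*(-3))*7 = -33*7 = -231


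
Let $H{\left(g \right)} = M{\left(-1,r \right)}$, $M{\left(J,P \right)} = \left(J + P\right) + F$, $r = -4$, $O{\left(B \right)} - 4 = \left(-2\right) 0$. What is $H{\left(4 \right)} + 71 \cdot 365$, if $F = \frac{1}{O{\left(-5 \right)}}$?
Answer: $\frac{103641}{4} \approx 25910.0$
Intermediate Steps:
$O{\left(B \right)} = 4$ ($O{\left(B \right)} = 4 - 0 = 4 + 0 = 4$)
$F = \frac{1}{4} \approx 0.25$
$M{\left(J,P \right)} = \frac{1}{4} + J + P$ ($M{\left(J,P \right)} = \left(J + P\right) + \frac{1}{4} = \frac{1}{4} + J + P$)
$H{\left(g \right)} = - \frac{19}{4}$ ($H{\left(g \right)} = \frac{1}{4} - 1 - 4 = - \frac{19}{4}$)
$H{\left(4 \right)} + 71 \cdot 365 = - \frac{19}{4} + 71 \cdot 365 = - \frac{19}{4} + 25915 = \frac{103641}{4}$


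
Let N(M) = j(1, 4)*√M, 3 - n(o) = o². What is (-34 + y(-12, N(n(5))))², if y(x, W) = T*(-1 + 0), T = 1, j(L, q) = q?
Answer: 1225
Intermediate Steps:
n(o) = 3 - o²
N(M) = 4*√M
y(x, W) = -1 (y(x, W) = 1*(-1 + 0) = 1*(-1) = -1)
(-34 + y(-12, N(n(5))))² = (-34 - 1)² = (-35)² = 1225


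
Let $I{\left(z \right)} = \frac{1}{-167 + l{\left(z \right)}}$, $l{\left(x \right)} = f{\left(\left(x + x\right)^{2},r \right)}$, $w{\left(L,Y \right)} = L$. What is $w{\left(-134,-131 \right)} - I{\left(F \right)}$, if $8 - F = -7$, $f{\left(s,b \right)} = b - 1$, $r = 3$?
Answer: $- \frac{22109}{165} \approx -133.99$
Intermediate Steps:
$f{\left(s,b \right)} = -1 + b$
$l{\left(x \right)} = 2$ ($l{\left(x \right)} = -1 + 3 = 2$)
$F = 15$ ($F = 8 - -7 = 8 + 7 = 15$)
$I{\left(z \right)} = - \frac{1}{165}$ ($I{\left(z \right)} = \frac{1}{-167 + 2} = \frac{1}{-165} = - \frac{1}{165}$)
$w{\left(-134,-131 \right)} - I{\left(F \right)} = -134 - - \frac{1}{165} = -134 + \frac{1}{165} = - \frac{22109}{165}$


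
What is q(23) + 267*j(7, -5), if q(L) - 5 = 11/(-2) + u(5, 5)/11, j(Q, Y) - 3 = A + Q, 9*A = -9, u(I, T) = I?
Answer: 52865/22 ≈ 2403.0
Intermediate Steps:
A = -1 (A = (1/9)*(-9) = -1)
j(Q, Y) = 2 + Q (j(Q, Y) = 3 + (-1 + Q) = 2 + Q)
q(L) = -1/22 (q(L) = 5 + (11/(-2) + 5/11) = 5 + (11*(-1/2) + 5*(1/11)) = 5 + (-11/2 + 5/11) = 5 - 111/22 = -1/22)
q(23) + 267*j(7, -5) = -1/22 + 267*(2 + 7) = -1/22 + 267*9 = -1/22 + 2403 = 52865/22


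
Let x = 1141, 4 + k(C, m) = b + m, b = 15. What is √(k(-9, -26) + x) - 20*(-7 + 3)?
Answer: 80 + √1126 ≈ 113.56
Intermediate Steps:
k(C, m) = 11 + m (k(C, m) = -4 + (15 + m) = 11 + m)
√(k(-9, -26) + x) - 20*(-7 + 3) = √((11 - 26) + 1141) - 20*(-7 + 3) = √(-15 + 1141) - 20*(-4) = √1126 - 1*(-80) = √1126 + 80 = 80 + √1126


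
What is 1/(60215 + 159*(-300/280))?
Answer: 14/840625 ≈ 1.6654e-5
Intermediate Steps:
1/(60215 + 159*(-300/280)) = 1/(60215 + 159*(-300*1/280)) = 1/(60215 + 159*(-15/14)) = 1/(60215 - 2385/14) = 1/(840625/14) = 14/840625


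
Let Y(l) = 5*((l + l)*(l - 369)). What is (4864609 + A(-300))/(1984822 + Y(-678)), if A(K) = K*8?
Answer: 4862209/9083482 ≈ 0.53528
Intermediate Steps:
A(K) = 8*K
Y(l) = 10*l*(-369 + l) (Y(l) = 5*((2*l)*(-369 + l)) = 5*(2*l*(-369 + l)) = 10*l*(-369 + l))
(4864609 + A(-300))/(1984822 + Y(-678)) = (4864609 + 8*(-300))/(1984822 + 10*(-678)*(-369 - 678)) = (4864609 - 2400)/(1984822 + 10*(-678)*(-1047)) = 4862209/(1984822 + 7098660) = 4862209/9083482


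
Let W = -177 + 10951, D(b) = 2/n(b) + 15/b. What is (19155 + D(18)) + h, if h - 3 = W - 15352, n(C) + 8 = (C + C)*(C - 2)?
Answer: 12422873/852 ≈ 14581.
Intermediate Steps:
n(C) = -8 + 2*C*(-2 + C) (n(C) = -8 + (C + C)*(C - 2) = -8 + (2*C)*(-2 + C) = -8 + 2*C*(-2 + C))
D(b) = 2/(-8 - 4*b + 2*b²) + 15/b
W = 10774
h = -4575 (h = 3 + (10774 - 15352) = 3 - 4578 = -4575)
(19155 + D(18)) + h = (19155 + (60 - 15*18² + 29*18)/(18*(4 - 1*18² + 2*18))) - 4575 = (19155 + (60 - 15*324 + 522)/(18*(4 - 1*324 + 36))) - 4575 = (19155 + (60 - 4860 + 522)/(18*(4 - 324 + 36))) - 4575 = (19155 + (1/18)*(-4278)/(-284)) - 4575 = (19155 + (1/18)*(-1/284)*(-4278)) - 4575 = (19155 + 713/852) - 4575 = 16320773/852 - 4575 = 12422873/852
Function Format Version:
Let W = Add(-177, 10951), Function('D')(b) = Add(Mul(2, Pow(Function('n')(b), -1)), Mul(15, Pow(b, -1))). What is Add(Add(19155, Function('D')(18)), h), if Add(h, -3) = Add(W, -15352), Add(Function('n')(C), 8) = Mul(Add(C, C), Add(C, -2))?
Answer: Rational(12422873, 852) ≈ 14581.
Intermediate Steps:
Function('n')(C) = Add(-8, Mul(2, C, Add(-2, C))) (Function('n')(C) = Add(-8, Mul(Add(C, C), Add(C, -2))) = Add(-8, Mul(Mul(2, C), Add(-2, C))) = Add(-8, Mul(2, C, Add(-2, C))))
Function('D')(b) = Add(Mul(2, Pow(Add(-8, Mul(-4, b), Mul(2, Pow(b, 2))), -1)), Mul(15, Pow(b, -1)))
W = 10774
h = -4575 (h = Add(3, Add(10774, -15352)) = Add(3, -4578) = -4575)
Add(Add(19155, Function('D')(18)), h) = Add(Add(19155, Mul(Pow(18, -1), Pow(Add(4, Mul(-1, Pow(18, 2)), Mul(2, 18)), -1), Add(60, Mul(-15, Pow(18, 2)), Mul(29, 18)))), -4575) = Add(Add(19155, Mul(Rational(1, 18), Pow(Add(4, Mul(-1, 324), 36), -1), Add(60, Mul(-15, 324), 522))), -4575) = Add(Add(19155, Mul(Rational(1, 18), Pow(Add(4, -324, 36), -1), Add(60, -4860, 522))), -4575) = Add(Add(19155, Mul(Rational(1, 18), Pow(-284, -1), -4278)), -4575) = Add(Add(19155, Mul(Rational(1, 18), Rational(-1, 284), -4278)), -4575) = Add(Add(19155, Rational(713, 852)), -4575) = Add(Rational(16320773, 852), -4575) = Rational(12422873, 852)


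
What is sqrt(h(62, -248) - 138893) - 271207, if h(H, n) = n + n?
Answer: -271207 + I*sqrt(139389) ≈ -2.7121e+5 + 373.35*I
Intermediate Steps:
h(H, n) = 2*n
sqrt(h(62, -248) - 138893) - 271207 = sqrt(2*(-248) - 138893) - 271207 = sqrt(-496 - 138893) - 271207 = sqrt(-139389) - 271207 = I*sqrt(139389) - 271207 = -271207 + I*sqrt(139389)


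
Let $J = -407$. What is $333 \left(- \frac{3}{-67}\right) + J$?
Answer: $- \frac{26270}{67} \approx -392.09$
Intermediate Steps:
$333 \left(- \frac{3}{-67}\right) + J = 333 \left(- \frac{3}{-67}\right) - 407 = 333 \left(\left(-3\right) \left(- \frac{1}{67}\right)\right) - 407 = 333 \cdot \frac{3}{67} - 407 = \frac{999}{67} - 407 = - \frac{26270}{67}$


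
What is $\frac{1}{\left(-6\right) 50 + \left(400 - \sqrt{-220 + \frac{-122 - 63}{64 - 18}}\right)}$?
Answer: $\frac{920}{94061} + \frac{3 i \sqrt{52670}}{470305} \approx 0.0097809 + 0.0014639 i$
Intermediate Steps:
$\frac{1}{\left(-6\right) 50 + \left(400 - \sqrt{-220 + \frac{-122 - 63}{64 - 18}}\right)} = \frac{1}{-300 + \left(400 - \sqrt{-220 - \frac{185}{46}}\right)} = \frac{1}{-300 + \left(400 - \sqrt{- \frac{10305}{46}}\right)} = \frac{1}{-300 + \left(400 - \frac{3 i \sqrt{52670}}{46}\right)} = \frac{1}{100 - \frac{3 i \sqrt{52670}}{46}}$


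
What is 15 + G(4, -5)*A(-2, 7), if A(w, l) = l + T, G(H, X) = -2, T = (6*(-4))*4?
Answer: 193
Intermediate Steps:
T = -96 (T = -24*4 = -96)
A(w, l) = -96 + l (A(w, l) = l - 96 = -96 + l)
15 + G(4, -5)*A(-2, 7) = 15 - 2*(-96 + 7) = 15 - 2*(-89) = 15 + 178 = 193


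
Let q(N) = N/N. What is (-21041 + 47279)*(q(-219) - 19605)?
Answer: -514369752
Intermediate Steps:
q(N) = 1
(-21041 + 47279)*(q(-219) - 19605) = (-21041 + 47279)*(1 - 19605) = 26238*(-19604) = -514369752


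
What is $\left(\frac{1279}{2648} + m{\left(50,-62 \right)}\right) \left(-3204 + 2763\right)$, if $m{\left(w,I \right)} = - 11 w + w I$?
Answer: $\frac{4261789161}{2648} \approx 1.6094 \cdot 10^{6}$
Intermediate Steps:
$m{\left(w,I \right)} = - 11 w + I w$
$\left(\frac{1279}{2648} + m{\left(50,-62 \right)}\right) \left(-3204 + 2763\right) = \left(\frac{1279}{2648} + 50 \left(-11 - 62\right)\right) \left(-3204 + 2763\right) = \left(1279 \cdot \frac{1}{2648} + 50 \left(-73\right)\right) \left(-441\right) = \left(\frac{1279}{2648} - 3650\right) \left(-441\right) = \left(- \frac{9663921}{2648}\right) \left(-441\right) = \frac{4261789161}{2648}$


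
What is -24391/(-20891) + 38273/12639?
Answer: 1107839092/264041349 ≈ 4.1957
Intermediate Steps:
-24391/(-20891) + 38273/12639 = -24391*(-1/20891) + 38273*(1/12639) = 24391/20891 + 38273/12639 = 1107839092/264041349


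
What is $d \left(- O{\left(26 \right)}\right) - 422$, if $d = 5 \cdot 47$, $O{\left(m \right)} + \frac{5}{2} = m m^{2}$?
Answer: $- \frac{8260389}{2} \approx -4.1302 \cdot 10^{6}$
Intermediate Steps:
$O{\left(m \right)} = - \frac{5}{2} + m^{3}$ ($O{\left(m \right)} = - \frac{5}{2} + m m^{2} = - \frac{5}{2} + m^{3}$)
$d = 235$
$d \left(- O{\left(26 \right)}\right) - 422 = 235 \left(- (- \frac{5}{2} + 26^{3})\right) - 422 = 235 \left(- (- \frac{5}{2} + 17576)\right) - 422 = 235 \left(\left(-1\right) \frac{35147}{2}\right) - 422 = 235 \left(- \frac{35147}{2}\right) - 422 = - \frac{8259545}{2} - 422 = - \frac{8260389}{2}$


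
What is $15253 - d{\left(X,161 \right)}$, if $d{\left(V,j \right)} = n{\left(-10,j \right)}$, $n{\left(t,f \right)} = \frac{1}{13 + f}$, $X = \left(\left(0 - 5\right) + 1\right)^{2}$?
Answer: $\frac{2654021}{174} \approx 15253.0$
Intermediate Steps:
$X = 16$ ($X = \left(\left(0 - 5\right) + 1\right)^{2} = \left(-5 + 1\right)^{2} = \left(-4\right)^{2} = 16$)
$d{\left(V,j \right)} = \frac{1}{13 + j}$
$15253 - d{\left(X,161 \right)} = 15253 - \frac{1}{13 + 161} = 15253 - \frac{1}{174} = \frac{2654021}{174}$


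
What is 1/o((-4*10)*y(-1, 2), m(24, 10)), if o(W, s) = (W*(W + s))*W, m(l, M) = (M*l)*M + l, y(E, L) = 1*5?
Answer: 1/88960000 ≈ 1.1241e-8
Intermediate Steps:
y(E, L) = 5
m(l, M) = l + l*M² (m(l, M) = l*M² + l = l + l*M²)
o(W, s) = W²*(W + s)
1/o((-4*10)*y(-1, 2), m(24, 10)) = 1/((-4*10*5)²*(-4*10*5 + 24*(1 + 10²))) = 1/((-40*5)²*(-40*5 + 24*(1 + 100))) = 1/((-200)²*(-200 + 24*101)) = 1/(40000*(-200 + 2424)) = 1/(40000*2224) = 1/88960000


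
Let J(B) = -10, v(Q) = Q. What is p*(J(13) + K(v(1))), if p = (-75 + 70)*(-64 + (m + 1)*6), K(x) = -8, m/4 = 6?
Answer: 7740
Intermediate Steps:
m = 24 (m = 4*6 = 24)
p = -430 (p = (-75 + 70)*(-64 + (24 + 1)*6) = -5*(-64 + 25*6) = -5*(-64 + 150) = -5*86 = -430)
p*(J(13) + K(v(1))) = -430*(-10 - 8) = -430*(-18) = 7740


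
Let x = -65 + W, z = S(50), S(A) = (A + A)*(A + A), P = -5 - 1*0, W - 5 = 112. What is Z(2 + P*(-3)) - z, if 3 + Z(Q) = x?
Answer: -9951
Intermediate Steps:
W = 117 (W = 5 + 112 = 117)
P = -5 (P = -5 + 0 = -5)
S(A) = 4*A**2 (S(A) = (2*A)*(2*A) = 4*A**2)
z = 10000 (z = 4*50**2 = 4*2500 = 10000)
x = 52 (x = -65 + 117 = 52)
Z(Q) = 49 (Z(Q) = -3 + 52 = 49)
Z(2 + P*(-3)) - z = 49 - 1*10000 = 49 - 10000 = -9951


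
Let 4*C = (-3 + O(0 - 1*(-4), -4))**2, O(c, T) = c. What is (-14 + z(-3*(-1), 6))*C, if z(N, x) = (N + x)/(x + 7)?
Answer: -173/52 ≈ -3.3269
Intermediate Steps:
z(N, x) = (N + x)/(7 + x)
C = 1/4 (C = (-3 + (0 - 1*(-4)))**2/4 = (-3 + (0 + 4))**2/4 = (-3 + 4)**2/4 = (1/4)*1**2 = (1/4)*1 = 1/4 ≈ 0.25000)
(-14 + z(-3*(-1), 6))*C = (-14 + (-3*(-1) + 6)/(7 + 6))*(1/4) = (-14 + (3 + 6)/13)*(1/4) = (-14 + (1/13)*9)*(1/4) = (-14 + 9/13)*(1/4) = -173/13*1/4 = -173/52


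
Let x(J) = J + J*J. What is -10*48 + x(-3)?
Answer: -474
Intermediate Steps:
x(J) = J + J²
-10*48 + x(-3) = -10*48 - 3*(1 - 3) = -480 - 3*(-2) = -480 + 6 = -474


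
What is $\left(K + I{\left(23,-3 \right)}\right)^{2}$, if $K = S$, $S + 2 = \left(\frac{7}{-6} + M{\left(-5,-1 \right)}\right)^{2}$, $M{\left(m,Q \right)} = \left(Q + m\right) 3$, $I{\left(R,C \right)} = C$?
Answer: $\frac{170172025}{1296} \approx 1.3131 \cdot 10^{5}$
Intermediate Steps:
$M{\left(m,Q \right)} = 3 Q + 3 m$
$S = \frac{13153}{36}$ ($S = -2 + \left(\frac{7}{-6} + \left(3 \left(-1\right) + 3 \left(-5\right)\right)\right)^{2} = -2 + \left(7 \left(- \frac{1}{6}\right) - 18\right)^{2} = -2 + \left(- \frac{7}{6} - 18\right)^{2} = -2 + \left(- \frac{115}{6}\right)^{2} = -2 + \frac{13225}{36} = \frac{13153}{36} \approx 365.36$)
$K = \frac{13153}{36} \approx 365.36$
$\left(K + I{\left(23,-3 \right)}\right)^{2} = \left(\frac{13153}{36} - 3\right)^{2} = \left(\frac{13045}{36}\right)^{2} = \frac{170172025}{1296}$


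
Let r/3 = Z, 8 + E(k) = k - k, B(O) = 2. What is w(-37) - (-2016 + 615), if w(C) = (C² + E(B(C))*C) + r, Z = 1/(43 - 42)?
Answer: 3069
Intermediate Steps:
E(k) = -8 (E(k) = -8 + (k - k) = -8 + 0 = -8)
Z = 1 (Z = 1/1 = 1)
r = 3 (r = 3*1 = 3)
w(C) = 3 + C² - 8*C (w(C) = (C² - 8*C) + 3 = 3 + C² - 8*C)
w(-37) - (-2016 + 615) = (3 + (-37)² - 8*(-37)) - (-2016 + 615) = (3 + 1369 + 296) - 1*(-1401) = 1668 + 1401 = 3069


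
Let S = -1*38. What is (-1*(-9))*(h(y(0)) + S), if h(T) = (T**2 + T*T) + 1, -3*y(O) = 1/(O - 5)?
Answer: -8323/25 ≈ -332.92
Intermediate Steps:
y(O) = -1/(3*(-5 + O)) (y(O) = -1/(3*(O - 5)) = -1/(3*(-5 + O)))
h(T) = 1 + 2*T**2 (h(T) = (T**2 + T**2) + 1 = 2*T**2 + 1 = 1 + 2*T**2)
S = -38
(-1*(-9))*(h(y(0)) + S) = (-1*(-9))*((1 + 2*(-1/(-15 + 3*0))**2) - 38) = 9*((1 + 2*(-1/(-15 + 0))**2) - 38) = 9*((1 + 2*(-1/(-15))**2) - 38) = 9*((1 + 2*(-1*(-1/15))**2) - 38) = 9*((1 + 2*(1/15)**2) - 38) = 9*((1 + 2*(1/225)) - 38) = 9*((1 + 2/225) - 38) = 9*(227/225 - 38) = 9*(-8323/225) = -8323/25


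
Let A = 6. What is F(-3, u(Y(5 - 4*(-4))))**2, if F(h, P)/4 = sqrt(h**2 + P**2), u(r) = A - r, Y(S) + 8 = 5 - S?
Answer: 14544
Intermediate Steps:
Y(S) = -3 - S (Y(S) = -8 + (5 - S) = -3 - S)
u(r) = 6 - r
F(h, P) = 4*sqrt(P**2 + h**2) (F(h, P) = 4*sqrt(h**2 + P**2) = 4*sqrt(P**2 + h**2))
F(-3, u(Y(5 - 4*(-4))))**2 = (4*sqrt((6 - (-3 - (5 - 4*(-4))))**2 + (-3)**2))**2 = (4*sqrt((6 - (-3 - (5 + 16)))**2 + 9))**2 = (4*sqrt((6 - (-3 - 1*21))**2 + 9))**2 = (4*sqrt((6 - (-3 - 21))**2 + 9))**2 = (4*sqrt((6 - 1*(-24))**2 + 9))**2 = (4*sqrt((6 + 24)**2 + 9))**2 = (4*sqrt(30**2 + 9))**2 = (4*sqrt(900 + 9))**2 = (4*sqrt(909))**2 = (4*(3*sqrt(101)))**2 = (12*sqrt(101))**2 = 14544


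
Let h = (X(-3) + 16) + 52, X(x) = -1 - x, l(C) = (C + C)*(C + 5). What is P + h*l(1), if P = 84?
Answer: 924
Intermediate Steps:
l(C) = 2*C*(5 + C) (l(C) = (2*C)*(5 + C) = 2*C*(5 + C))
h = 70 (h = ((-1 - 1*(-3)) + 16) + 52 = ((-1 + 3) + 16) + 52 = (2 + 16) + 52 = 18 + 52 = 70)
P + h*l(1) = 84 + 70*(2*1*(5 + 1)) = 84 + 70*(2*1*6) = 84 + 70*12 = 84 + 840 = 924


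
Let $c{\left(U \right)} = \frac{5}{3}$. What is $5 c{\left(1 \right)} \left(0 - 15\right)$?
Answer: $-125$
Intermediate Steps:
$c{\left(U \right)} = \frac{5}{3}$ ($c{\left(U \right)} = 5 \cdot \frac{1}{3} = \frac{5}{3}$)
$5 c{\left(1 \right)} \left(0 - 15\right) = 5 \cdot \frac{5}{3} \left(0 - 15\right) = \frac{25 \left(0 - 15\right)}{3} = \frac{25}{3} \left(-15\right) = -125$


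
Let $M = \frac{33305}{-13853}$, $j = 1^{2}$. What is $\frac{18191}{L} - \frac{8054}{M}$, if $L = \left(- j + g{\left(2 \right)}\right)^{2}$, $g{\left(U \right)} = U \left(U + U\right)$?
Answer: $\frac{6072882293}{1631945} \approx 3721.3$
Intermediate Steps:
$g{\left(U \right)} = 2 U^{2}$ ($g{\left(U \right)} = U 2 U = 2 U^{2}$)
$j = 1$
$M = - \frac{33305}{13853}$ ($M = 33305 \left(- \frac{1}{13853}\right) = - \frac{33305}{13853} \approx -2.4042$)
$L = 49$ ($L = \left(\left(-1\right) 1 + 2 \cdot 2^{2}\right)^{2} = \left(-1 + 2 \cdot 4\right)^{2} = \left(-1 + 8\right)^{2} = 7^{2} = 49$)
$\frac{18191}{L} - \frac{8054}{M} = \frac{18191}{49} - \frac{8054}{- \frac{33305}{13853}} = 18191 \cdot \frac{1}{49} - - \frac{111572062}{33305} = \frac{18191}{49} + \frac{111572062}{33305} = \frac{6072882293}{1631945}$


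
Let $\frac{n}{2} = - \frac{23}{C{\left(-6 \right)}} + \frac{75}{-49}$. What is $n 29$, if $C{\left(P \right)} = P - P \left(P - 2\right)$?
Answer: $- \frac{84767}{1323} \approx -64.072$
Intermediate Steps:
$C{\left(P \right)} = P - P \left(-2 + P\right)$
$n = - \frac{2923}{1323}$ ($n = 2 \left(- \frac{23}{\left(-6\right) \left(3 - -6\right)} + \frac{75}{-49}\right) = 2 \left(- \frac{23}{\left(-6\right) \left(3 + 6\right)} + 75 \left(- \frac{1}{49}\right)\right) = 2 \left(- \frac{23}{\left(-6\right) 9} - \frac{75}{49}\right) = 2 \left(- \frac{23}{-54} - \frac{75}{49}\right) = 2 \left(\left(-23\right) \left(- \frac{1}{54}\right) - \frac{75}{49}\right) = 2 \left(\frac{23}{54} - \frac{75}{49}\right) = 2 \left(- \frac{2923}{2646}\right) = - \frac{2923}{1323} \approx -2.2094$)
$n 29 = \left(- \frac{2923}{1323}\right) 29 = - \frac{84767}{1323}$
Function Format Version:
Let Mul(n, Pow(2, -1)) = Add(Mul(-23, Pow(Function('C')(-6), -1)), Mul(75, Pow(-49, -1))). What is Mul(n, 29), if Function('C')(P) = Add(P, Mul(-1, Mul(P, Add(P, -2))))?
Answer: Rational(-84767, 1323) ≈ -64.072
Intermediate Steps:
Function('C')(P) = Add(P, Mul(-1, P, Add(-2, P))) (Function('C')(P) = Add(P, Mul(-1, Mul(P, Add(-2, P)))) = Add(P, Mul(-1, P, Add(-2, P))))
n = Rational(-2923, 1323) (n = Mul(2, Add(Mul(-23, Pow(Mul(-6, Add(3, Mul(-1, -6))), -1)), Mul(75, Pow(-49, -1)))) = Mul(2, Add(Mul(-23, Pow(Mul(-6, Add(3, 6)), -1)), Mul(75, Rational(-1, 49)))) = Mul(2, Add(Mul(-23, Pow(Mul(-6, 9), -1)), Rational(-75, 49))) = Mul(2, Add(Mul(-23, Pow(-54, -1)), Rational(-75, 49))) = Mul(2, Add(Mul(-23, Rational(-1, 54)), Rational(-75, 49))) = Mul(2, Add(Rational(23, 54), Rational(-75, 49))) = Mul(2, Rational(-2923, 2646)) = Rational(-2923, 1323) ≈ -2.2094)
Mul(n, 29) = Mul(Rational(-2923, 1323), 29) = Rational(-84767, 1323)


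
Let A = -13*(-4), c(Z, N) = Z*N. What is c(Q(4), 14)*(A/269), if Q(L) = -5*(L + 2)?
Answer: -21840/269 ≈ -81.190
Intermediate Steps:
Q(L) = -10 - 5*L (Q(L) = -5*(2 + L) = -10 - 5*L)
c(Z, N) = N*Z
A = 52
c(Q(4), 14)*(A/269) = (14*(-10 - 5*4))*(52/269) = (14*(-10 - 20))*(52*(1/269)) = (14*(-30))*(52/269) = -420*52/269 = -21840/269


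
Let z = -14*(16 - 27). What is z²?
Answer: 23716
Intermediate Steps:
z = 154 (z = -14*(-11) = 154)
z² = 154² = 23716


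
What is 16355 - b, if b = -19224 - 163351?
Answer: 198930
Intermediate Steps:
b = -182575
16355 - b = 16355 - 1*(-182575) = 16355 + 182575 = 198930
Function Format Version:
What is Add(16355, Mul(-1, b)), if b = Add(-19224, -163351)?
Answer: 198930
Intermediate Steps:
b = -182575
Add(16355, Mul(-1, b)) = Add(16355, Mul(-1, -182575)) = Add(16355, 182575) = 198930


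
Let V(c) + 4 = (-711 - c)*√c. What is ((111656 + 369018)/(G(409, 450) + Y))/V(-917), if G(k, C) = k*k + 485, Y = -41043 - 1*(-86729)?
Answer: -240337/1038279301782 - 24754711*I*√917/2076558603564 ≈ -2.3148e-7 - 0.00036099*I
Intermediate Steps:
Y = 45686 (Y = -41043 + 86729 = 45686)
G(k, C) = 485 + k² (G(k, C) = k² + 485 = 485 + k²)
V(c) = -4 + √c*(-711 - c) (V(c) = -4 + (-711 - c)*√c = -4 + √c*(-711 - c))
((111656 + 369018)/(G(409, 450) + Y))/V(-917) = ((111656 + 369018)/((485 + 409²) + 45686))/(-4 - (-917)^(3/2) - 711*I*√917) = (480674/((485 + 167281) + 45686))/(-4 - (-917)*I*√917 - 711*I*√917) = (480674/(167766 + 45686))/(-4 + 917*I*√917 - 711*I*√917) = (480674/213452)/(-4 + 206*I*√917) = (480674*(1/213452))/(-4 + 206*I*√917) = 240337/(106726*(-4 + 206*I*√917))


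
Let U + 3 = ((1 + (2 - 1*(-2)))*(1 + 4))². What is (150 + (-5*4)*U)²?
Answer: 151044100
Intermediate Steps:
U = 622 (U = -3 + ((1 + (2 - 1*(-2)))*(1 + 4))² = -3 + ((1 + (2 + 2))*5)² = -3 + ((1 + 4)*5)² = -3 + (5*5)² = -3 + 25² = -3 + 625 = 622)
(150 + (-5*4)*U)² = (150 - 5*4*622)² = (150 - 20*622)² = (150 - 12440)² = (-12290)² = 151044100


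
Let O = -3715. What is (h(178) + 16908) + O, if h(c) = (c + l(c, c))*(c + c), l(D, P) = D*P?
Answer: 11356065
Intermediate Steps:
h(c) = 2*c*(c + c²) (h(c) = (c + c*c)*(c + c) = (c + c²)*(2*c) = 2*c*(c + c²))
(h(178) + 16908) + O = (2*178²*(1 + 178) + 16908) - 3715 = (2*31684*179 + 16908) - 3715 = (11342872 + 16908) - 3715 = 11359780 - 3715 = 11356065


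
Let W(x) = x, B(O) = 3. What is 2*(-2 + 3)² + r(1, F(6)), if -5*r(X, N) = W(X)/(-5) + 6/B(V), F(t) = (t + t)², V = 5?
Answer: 41/25 ≈ 1.6400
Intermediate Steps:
F(t) = 4*t² (F(t) = (2*t)² = 4*t²)
r(X, N) = -⅖ + X/25 (r(X, N) = -(X/(-5) + 6/3)/5 = -(X*(-⅕) + 6*(⅓))/5 = -(-X/5 + 2)/5 = -(2 - X/5)/5 = -⅖ + X/25)
2*(-2 + 3)² + r(1, F(6)) = 2*(-2 + 3)² + (-⅖ + (1/25)*1) = 2*1² + (-⅖ + 1/25) = 2*1 - 9/25 = 2 - 9/25 = 41/25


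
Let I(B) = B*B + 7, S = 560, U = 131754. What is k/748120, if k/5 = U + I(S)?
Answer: 445361/149624 ≈ 2.9765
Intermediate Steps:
I(B) = 7 + B**2 (I(B) = B**2 + 7 = 7 + B**2)
k = 2226805 (k = 5*(131754 + (7 + 560**2)) = 5*(131754 + (7 + 313600)) = 5*(131754 + 313607) = 5*445361 = 2226805)
k/748120 = 2226805/748120 = 2226805*(1/748120) = 445361/149624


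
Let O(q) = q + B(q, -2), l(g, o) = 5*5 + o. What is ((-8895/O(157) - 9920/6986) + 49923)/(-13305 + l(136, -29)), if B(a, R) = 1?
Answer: -27520350247/7345157246 ≈ -3.7467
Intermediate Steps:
l(g, o) = 25 + o
O(q) = 1 + q (O(q) = q + 1 = 1 + q)
((-8895/O(157) - 9920/6986) + 49923)/(-13305 + l(136, -29)) = ((-8895/(1 + 157) - 9920/6986) + 49923)/(-13305 + (25 - 29)) = ((-8895/158 - 9920*1/6986) + 49923)/(-13305 - 4) = ((-8895*1/158 - 4960/3493) + 49923)/(-13309) = ((-8895/158 - 4960/3493) + 49923)*(-1/13309) = (-31853915/551894 + 49923)*(-1/13309) = (27520350247/551894)*(-1/13309) = -27520350247/7345157246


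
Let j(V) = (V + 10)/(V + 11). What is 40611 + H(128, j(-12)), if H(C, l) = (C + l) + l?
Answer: 40743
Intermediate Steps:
j(V) = (10 + V)/(11 + V)
H(C, l) = C + 2*l
40611 + H(128, j(-12)) = 40611 + (128 + 2*((10 - 12)/(11 - 12))) = 40611 + (128 + 2*(-2/(-1))) = 40611 + (128 + 2*(-1*(-2))) = 40611 + (128 + 2*2) = 40611 + (128 + 4) = 40611 + 132 = 40743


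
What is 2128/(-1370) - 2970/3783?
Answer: -2019854/863785 ≈ -2.3384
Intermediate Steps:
2128/(-1370) - 2970/3783 = 2128*(-1/1370) - 2970*1/3783 = -1064/685 - 990/1261 = -2019854/863785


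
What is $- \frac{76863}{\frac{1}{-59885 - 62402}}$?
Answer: $9399345681$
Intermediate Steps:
$- \frac{76863}{\frac{1}{-59885 - 62402}} = - \frac{76863}{\frac{1}{-122287}} = - \frac{76863}{- \frac{1}{122287}} = \left(-76863\right) \left(-122287\right) = 9399345681$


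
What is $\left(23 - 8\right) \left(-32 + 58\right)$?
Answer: $390$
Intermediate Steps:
$\left(23 - 8\right) \left(-32 + 58\right) = \left(23 - 8\right) 26 = 15 \cdot 26 = 390$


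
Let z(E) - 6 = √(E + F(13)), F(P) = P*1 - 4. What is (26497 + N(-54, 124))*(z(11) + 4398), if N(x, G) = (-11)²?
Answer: 117225672 + 53236*√5 ≈ 1.1734e+8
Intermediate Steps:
N(x, G) = 121
F(P) = -4 + P (F(P) = P - 4 = -4 + P)
z(E) = 6 + √(9 + E) (z(E) = 6 + √(E + (-4 + 13)) = 6 + √(E + 9) = 6 + √(9 + E))
(26497 + N(-54, 124))*(z(11) + 4398) = (26497 + 121)*((6 + √(9 + 11)) + 4398) = 26618*((6 + √20) + 4398) = 26618*((6 + 2*√5) + 4398) = 26618*(4404 + 2*√5) = 117225672 + 53236*√5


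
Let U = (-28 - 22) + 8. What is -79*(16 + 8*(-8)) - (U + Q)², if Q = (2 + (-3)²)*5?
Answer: 3623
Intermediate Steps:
Q = 55 (Q = (2 + 9)*5 = 11*5 = 55)
U = -42 (U = -50 + 8 = -42)
-79*(16 + 8*(-8)) - (U + Q)² = -79*(16 + 8*(-8)) - (-42 + 55)² = -79*(16 - 64) - 1*13² = -79*(-48) - 1*169 = 3792 - 169 = 3623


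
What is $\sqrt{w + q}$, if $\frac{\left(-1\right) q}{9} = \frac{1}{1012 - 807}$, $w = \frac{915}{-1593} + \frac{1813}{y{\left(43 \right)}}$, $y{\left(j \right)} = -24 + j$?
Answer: $\frac{\sqrt{45059093278895}}{689415} \approx 9.7367$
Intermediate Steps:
$w = \frac{956908}{10089}$ ($w = \frac{915}{-1593} + \frac{1813}{-24 + 43} = 915 \left(- \frac{1}{1593}\right) + \frac{1813}{19} = - \frac{305}{531} + 1813 \cdot \frac{1}{19} = - \frac{305}{531} + \frac{1813}{19} = \frac{956908}{10089} \approx 94.847$)
$q = - \frac{9}{205}$ ($q = - \frac{9}{1012 - 807} = - \frac{9}{205} \approx -0.043902$)
$\sqrt{w + q} = \sqrt{\frac{956908}{10089} - \frac{9}{205}} = \sqrt{\frac{196075339}{2068245}} = \frac{\sqrt{45059093278895}}{689415}$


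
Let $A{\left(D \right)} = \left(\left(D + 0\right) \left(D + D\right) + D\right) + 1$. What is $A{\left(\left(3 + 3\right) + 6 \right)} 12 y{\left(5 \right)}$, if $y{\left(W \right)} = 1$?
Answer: $3612$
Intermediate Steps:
$A{\left(D \right)} = 1 + D + 2 D^{2}$ ($A{\left(D \right)} = \left(D 2 D + D\right) + 1 = \left(2 D^{2} + D\right) + 1 = \left(D + 2 D^{2}\right) + 1 = 1 + D + 2 D^{2}$)
$A{\left(\left(3 + 3\right) + 6 \right)} 12 y{\left(5 \right)} = \left(1 + \left(\left(3 + 3\right) + 6\right) + 2 \left(\left(3 + 3\right) + 6\right)^{2}\right) 12 \cdot 1 = \left(1 + \left(6 + 6\right) + 2 \left(6 + 6\right)^{2}\right) 12 \cdot 1 = \left(1 + 12 + 2 \cdot 12^{2}\right) 12 \cdot 1 = \left(1 + 12 + 2 \cdot 144\right) 12 \cdot 1 = \left(1 + 12 + 288\right) 12 \cdot 1 = 301 \cdot 12 \cdot 1 = 3612 \cdot 1 = 3612$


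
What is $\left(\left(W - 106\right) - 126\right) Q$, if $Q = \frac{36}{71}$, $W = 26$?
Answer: $- \frac{7416}{71} \approx -104.45$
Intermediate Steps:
$Q = \frac{36}{71}$ ($Q = 36 \cdot \frac{1}{71} = \frac{36}{71} \approx 0.50704$)
$\left(\left(W - 106\right) - 126\right) Q = \left(\left(26 - 106\right) - 126\right) \frac{36}{71} = \left(-80 - 126\right) \frac{36}{71} = \left(-206\right) \frac{36}{71} = - \frac{7416}{71}$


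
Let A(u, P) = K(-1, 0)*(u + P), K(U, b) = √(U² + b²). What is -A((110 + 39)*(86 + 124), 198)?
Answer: -31488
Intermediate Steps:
A(u, P) = P + u (A(u, P) = √((-1)² + 0²)*(u + P) = √(1 + 0)*(P + u) = √1*(P + u) = 1*(P + u) = P + u)
-A((110 + 39)*(86 + 124), 198) = -(198 + (110 + 39)*(86 + 124)) = -(198 + 149*210) = -(198 + 31290) = -1*31488 = -31488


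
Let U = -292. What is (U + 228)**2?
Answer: 4096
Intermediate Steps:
(U + 228)**2 = (-292 + 228)**2 = (-64)**2 = 4096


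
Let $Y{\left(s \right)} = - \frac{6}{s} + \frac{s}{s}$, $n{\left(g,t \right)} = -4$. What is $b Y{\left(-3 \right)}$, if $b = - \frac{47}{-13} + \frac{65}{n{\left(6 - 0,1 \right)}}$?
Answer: $- \frac{1971}{52} \approx -37.904$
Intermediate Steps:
$Y{\left(s \right)} = 1 - \frac{6}{s}$ ($Y{\left(s \right)} = - \frac{6}{s} + 1 = 1 - \frac{6}{s}$)
$b = - \frac{657}{52}$ ($b = - \frac{47}{-13} + \frac{65}{-4} = \left(-47\right) \left(- \frac{1}{13}\right) + 65 \left(- \frac{1}{4}\right) = \frac{47}{13} - \frac{65}{4} = - \frac{657}{52} \approx -12.635$)
$b Y{\left(-3 \right)} = - \frac{657 \frac{-6 - 3}{-3}}{52} = - \frac{657 \left(\left(- \frac{1}{3}\right) \left(-9\right)\right)}{52} = \left(- \frac{657}{52}\right) 3 = - \frac{1971}{52}$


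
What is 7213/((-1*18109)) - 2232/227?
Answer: -42056639/4110743 ≈ -10.231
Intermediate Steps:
7213/((-1*18109)) - 2232/227 = 7213/(-18109) - 2232*1/227 = 7213*(-1/18109) - 2232/227 = -7213/18109 - 2232/227 = -42056639/4110743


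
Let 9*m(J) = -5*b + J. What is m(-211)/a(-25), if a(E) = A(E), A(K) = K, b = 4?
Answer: 77/75 ≈ 1.0267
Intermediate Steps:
m(J) = -20/9 + J/9 (m(J) = (-5*4 + J)/9 = (-20 + J)/9 = -20/9 + J/9)
a(E) = E
m(-211)/a(-25) = (-20/9 + (1/9)*(-211))/(-25) = (-20/9 - 211/9)*(-1/25) = -77/3*(-1/25) = 77/75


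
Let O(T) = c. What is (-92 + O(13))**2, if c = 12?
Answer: 6400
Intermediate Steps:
O(T) = 12
(-92 + O(13))**2 = (-92 + 12)**2 = (-80)**2 = 6400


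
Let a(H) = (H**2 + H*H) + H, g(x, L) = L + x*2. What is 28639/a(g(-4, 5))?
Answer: 28639/15 ≈ 1909.3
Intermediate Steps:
g(x, L) = L + 2*x
a(H) = H + 2*H**2 (a(H) = (H**2 + H**2) + H = 2*H**2 + H = H + 2*H**2)
28639/a(g(-4, 5)) = 28639/(((5 + 2*(-4))*(1 + 2*(5 + 2*(-4))))) = 28639/(((5 - 8)*(1 + 2*(5 - 8)))) = 28639/((-3*(1 + 2*(-3)))) = 28639/((-3*(1 - 6))) = 28639/((-3*(-5))) = 28639/15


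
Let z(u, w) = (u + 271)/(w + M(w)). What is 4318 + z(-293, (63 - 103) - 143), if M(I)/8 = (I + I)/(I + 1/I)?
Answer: 12075322904/2796423 ≈ 4318.1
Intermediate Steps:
M(I) = 16*I/(I + 1/I) (M(I) = 8*((I + I)/(I + 1/I)) = 8*((2*I)/(I + 1/I)) = 8*(2*I/(I + 1/I)) = 16*I/(I + 1/I))
z(u, w) = (271 + u)/(w + 16*w²/(1 + w²)) (z(u, w) = (u + 271)/(w + 16*w²/(1 + w²)) = (271 + u)/(w + 16*w²/(1 + w²)))
4318 + z(-293, (63 - 103) - 143) = 4318 + (1 + ((63 - 103) - 143)²)*(271 - 293)/(((63 - 103) - 143)*(1 + ((63 - 103) - 143)² + 16*((63 - 103) - 143))) = 4318 + (1 + (-40 - 143)²)*(-22)/(-40 - 143*(1 + (-40 - 143)² + 16*(-40 - 143))) = 4318 + (1 + (-183)²)*(-22)/(-183*(1 + (-183)² + 16*(-183))) = 4318 - 1/183*(1 + 33489)*(-22)/(1 + 33489 - 2928) = 4318 - 1/183*33490*(-22)/30562 = 4318 - 1/183*1/30562*33490*(-22) = 4318 + 368390/2796423 = 12075322904/2796423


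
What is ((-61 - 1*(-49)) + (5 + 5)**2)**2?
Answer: 7744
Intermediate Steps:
((-61 - 1*(-49)) + (5 + 5)**2)**2 = ((-61 + 49) + 10**2)**2 = (-12 + 100)**2 = 88**2 = 7744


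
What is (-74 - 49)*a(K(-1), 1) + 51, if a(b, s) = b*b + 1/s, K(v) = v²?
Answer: -195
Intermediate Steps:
a(b, s) = b² + 1/s
(-74 - 49)*a(K(-1), 1) + 51 = (-74 - 49)*(((-1)²)² + 1/1) + 51 = -123*(1² + 1) + 51 = -123*(1 + 1) + 51 = -123*2 + 51 = -246 + 51 = -195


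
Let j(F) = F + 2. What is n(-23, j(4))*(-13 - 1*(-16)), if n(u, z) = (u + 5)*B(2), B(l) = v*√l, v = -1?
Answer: 54*√2 ≈ 76.368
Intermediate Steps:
B(l) = -√l
j(F) = 2 + F
n(u, z) = -√2*(5 + u) (n(u, z) = (u + 5)*(-√2) = (5 + u)*(-√2) = -√2*(5 + u))
n(-23, j(4))*(-13 - 1*(-16)) = (√2*(-5 - 1*(-23)))*(-13 - 1*(-16)) = (√2*(-5 + 23))*(-13 + 16) = (√2*18)*3 = (18*√2)*3 = 54*√2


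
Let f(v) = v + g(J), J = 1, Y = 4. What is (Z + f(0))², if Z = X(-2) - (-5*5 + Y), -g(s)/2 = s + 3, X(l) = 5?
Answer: 324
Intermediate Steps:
g(s) = -6 - 2*s (g(s) = -2*(s + 3) = -2*(3 + s) = -6 - 2*s)
f(v) = -8 + v (f(v) = v + (-6 - 2*1) = v + (-6 - 2) = v - 8 = -8 + v)
Z = 26 (Z = 5 - (-5*5 + 4) = 5 - (-25 + 4) = 5 - 1*(-21) = 5 + 21 = 26)
(Z + f(0))² = (26 + (-8 + 0))² = (26 - 8)² = 18² = 324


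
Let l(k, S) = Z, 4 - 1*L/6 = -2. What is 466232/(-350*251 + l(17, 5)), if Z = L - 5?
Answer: -466232/87819 ≈ -5.3090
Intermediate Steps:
L = 36 (L = 24 - 6*(-2) = 24 + 12 = 36)
Z = 31 (Z = 36 - 5 = 31)
l(k, S) = 31
466232/(-350*251 + l(17, 5)) = 466232/(-350*251 + 31) = 466232/(-87850 + 31) = 466232/(-87819) = 466232*(-1/87819) = -466232/87819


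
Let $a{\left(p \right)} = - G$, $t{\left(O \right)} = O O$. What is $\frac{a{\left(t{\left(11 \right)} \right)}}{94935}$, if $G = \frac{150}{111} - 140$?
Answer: $\frac{342}{234173} \approx 0.0014605$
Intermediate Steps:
$t{\left(O \right)} = O^{2}$
$G = - \frac{5130}{37}$ ($G = 150 \cdot \frac{1}{111} - 140 = \frac{50}{37} - 140 = - \frac{5130}{37} \approx -138.65$)
$a{\left(p \right)} = \frac{5130}{37}$ ($a{\left(p \right)} = \left(-1\right) \left(- \frac{5130}{37}\right) = \frac{5130}{37}$)
$\frac{a{\left(t{\left(11 \right)} \right)}}{94935} = \frac{5130}{37 \cdot 94935} = \frac{5130}{37} \cdot \frac{1}{94935} = \frac{342}{234173}$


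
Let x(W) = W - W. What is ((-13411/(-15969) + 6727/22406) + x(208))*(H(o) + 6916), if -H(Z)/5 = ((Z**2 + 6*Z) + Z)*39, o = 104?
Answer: -457708837784978/178900707 ≈ -2.5585e+6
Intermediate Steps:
x(W) = 0
H(Z) = -1365*Z - 195*Z**2 (H(Z) = -5*((Z**2 + 6*Z) + Z)*39 = -5*(Z**2 + 7*Z)*39 = -5*(39*Z**2 + 273*Z) = -1365*Z - 195*Z**2)
((-13411/(-15969) + 6727/22406) + x(208))*(H(o) + 6916) = ((-13411/(-15969) + 6727/22406) + 0)*(-195*104*(7 + 104) + 6916) = ((-13411*(-1/15969) + 6727*(1/22406)) + 0)*(-195*104*111 + 6916) = ((13411/15969 + 6727/22406) + 0)*(-2251080 + 6916) = (407910329/357801414 + 0)*(-2244164) = (407910329/357801414)*(-2244164) = -457708837784978/178900707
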